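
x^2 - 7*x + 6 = (x - 6)*(x - 1)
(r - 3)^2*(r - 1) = r^3 - 7*r^2 + 15*r - 9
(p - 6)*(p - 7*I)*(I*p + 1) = I*p^3 + 8*p^2 - 6*I*p^2 - 48*p - 7*I*p + 42*I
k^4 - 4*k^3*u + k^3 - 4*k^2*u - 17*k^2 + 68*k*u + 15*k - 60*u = (k - 3)*(k - 1)*(k + 5)*(k - 4*u)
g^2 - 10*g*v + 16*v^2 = (g - 8*v)*(g - 2*v)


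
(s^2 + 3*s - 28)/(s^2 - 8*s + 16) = (s + 7)/(s - 4)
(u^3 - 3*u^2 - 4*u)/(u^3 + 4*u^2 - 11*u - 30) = u*(u^2 - 3*u - 4)/(u^3 + 4*u^2 - 11*u - 30)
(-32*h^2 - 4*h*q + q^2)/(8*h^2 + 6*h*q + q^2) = (-8*h + q)/(2*h + q)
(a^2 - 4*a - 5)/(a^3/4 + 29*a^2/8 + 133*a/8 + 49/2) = 8*(a^2 - 4*a - 5)/(2*a^3 + 29*a^2 + 133*a + 196)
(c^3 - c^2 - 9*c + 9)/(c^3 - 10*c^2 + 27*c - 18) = (c + 3)/(c - 6)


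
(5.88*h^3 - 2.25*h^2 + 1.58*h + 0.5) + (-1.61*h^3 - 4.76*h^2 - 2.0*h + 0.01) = 4.27*h^3 - 7.01*h^2 - 0.42*h + 0.51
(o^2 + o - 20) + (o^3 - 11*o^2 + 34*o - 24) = o^3 - 10*o^2 + 35*o - 44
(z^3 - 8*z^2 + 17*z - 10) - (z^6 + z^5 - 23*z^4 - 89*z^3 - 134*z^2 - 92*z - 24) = -z^6 - z^5 + 23*z^4 + 90*z^3 + 126*z^2 + 109*z + 14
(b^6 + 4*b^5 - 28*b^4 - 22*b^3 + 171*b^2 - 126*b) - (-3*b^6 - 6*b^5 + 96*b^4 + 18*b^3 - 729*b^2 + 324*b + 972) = 4*b^6 + 10*b^5 - 124*b^4 - 40*b^3 + 900*b^2 - 450*b - 972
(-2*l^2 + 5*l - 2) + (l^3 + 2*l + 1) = l^3 - 2*l^2 + 7*l - 1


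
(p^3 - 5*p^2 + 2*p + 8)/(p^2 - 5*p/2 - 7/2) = 2*(p^2 - 6*p + 8)/(2*p - 7)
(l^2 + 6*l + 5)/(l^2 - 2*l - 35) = (l + 1)/(l - 7)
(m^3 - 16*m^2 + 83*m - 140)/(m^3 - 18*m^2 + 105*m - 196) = (m - 5)/(m - 7)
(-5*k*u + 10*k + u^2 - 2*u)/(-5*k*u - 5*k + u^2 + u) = (u - 2)/(u + 1)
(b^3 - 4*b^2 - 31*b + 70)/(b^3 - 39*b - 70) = (b - 2)/(b + 2)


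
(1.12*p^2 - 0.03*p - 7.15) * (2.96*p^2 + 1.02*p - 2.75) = 3.3152*p^4 + 1.0536*p^3 - 24.2746*p^2 - 7.2105*p + 19.6625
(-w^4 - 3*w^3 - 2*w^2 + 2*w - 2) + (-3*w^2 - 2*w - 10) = -w^4 - 3*w^3 - 5*w^2 - 12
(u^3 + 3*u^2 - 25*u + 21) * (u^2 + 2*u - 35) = u^5 + 5*u^4 - 54*u^3 - 134*u^2 + 917*u - 735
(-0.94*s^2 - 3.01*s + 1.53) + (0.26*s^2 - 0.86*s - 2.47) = -0.68*s^2 - 3.87*s - 0.94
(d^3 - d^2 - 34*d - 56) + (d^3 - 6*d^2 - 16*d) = 2*d^3 - 7*d^2 - 50*d - 56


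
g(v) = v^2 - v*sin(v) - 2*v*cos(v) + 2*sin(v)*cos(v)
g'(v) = 2*v*sin(v) - v*cos(v) + 2*v - 2*sin(v)^2 - sin(v) + 2*cos(v)^2 - 2*cos(v)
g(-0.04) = 0.00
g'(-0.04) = -0.00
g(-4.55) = 23.40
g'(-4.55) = -21.37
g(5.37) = 25.55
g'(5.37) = -1.98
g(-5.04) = 34.03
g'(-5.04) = -21.18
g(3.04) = 14.78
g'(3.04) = 13.57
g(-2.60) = 1.85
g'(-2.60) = -1.58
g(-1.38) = 0.70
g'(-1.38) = -1.04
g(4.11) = 25.87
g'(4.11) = 5.02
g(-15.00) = 193.44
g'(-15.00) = -19.41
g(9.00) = 92.94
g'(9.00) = 36.35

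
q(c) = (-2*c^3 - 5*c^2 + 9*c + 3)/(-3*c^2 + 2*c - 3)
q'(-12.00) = 0.68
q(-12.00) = -5.73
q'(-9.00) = 0.68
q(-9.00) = -3.69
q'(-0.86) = -0.83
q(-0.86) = 1.03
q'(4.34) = 0.89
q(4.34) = 4.24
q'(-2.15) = 0.52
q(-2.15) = 0.93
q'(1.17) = 3.06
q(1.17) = -0.73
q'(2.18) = 1.75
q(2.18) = 1.70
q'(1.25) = 3.00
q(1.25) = -0.49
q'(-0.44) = -2.33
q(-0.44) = 0.39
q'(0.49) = -0.22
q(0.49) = -2.18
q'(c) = (6*c - 2)*(-2*c^3 - 5*c^2 + 9*c + 3)/(-3*c^2 + 2*c - 3)^2 + (-6*c^2 - 10*c + 9)/(-3*c^2 + 2*c - 3) = (6*c^4 - 8*c^3 + 35*c^2 + 48*c - 33)/(9*c^4 - 12*c^3 + 22*c^2 - 12*c + 9)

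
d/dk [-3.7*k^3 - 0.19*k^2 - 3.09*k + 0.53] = -11.1*k^2 - 0.38*k - 3.09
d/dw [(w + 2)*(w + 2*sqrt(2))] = 2*w + 2 + 2*sqrt(2)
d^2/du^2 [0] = 0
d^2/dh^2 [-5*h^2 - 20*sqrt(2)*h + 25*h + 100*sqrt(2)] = -10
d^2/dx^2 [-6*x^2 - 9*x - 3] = -12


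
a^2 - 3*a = a*(a - 3)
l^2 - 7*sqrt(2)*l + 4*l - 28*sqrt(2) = (l + 4)*(l - 7*sqrt(2))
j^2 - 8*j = j*(j - 8)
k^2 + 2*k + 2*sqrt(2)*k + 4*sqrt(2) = (k + 2)*(k + 2*sqrt(2))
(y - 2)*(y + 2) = y^2 - 4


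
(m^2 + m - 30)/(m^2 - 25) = (m + 6)/(m + 5)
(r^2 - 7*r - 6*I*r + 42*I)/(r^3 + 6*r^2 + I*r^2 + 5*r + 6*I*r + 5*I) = (r^2 - r*(7 + 6*I) + 42*I)/(r^3 + r^2*(6 + I) + r*(5 + 6*I) + 5*I)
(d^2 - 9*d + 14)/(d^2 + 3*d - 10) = (d - 7)/(d + 5)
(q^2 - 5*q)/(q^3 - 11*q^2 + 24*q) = (q - 5)/(q^2 - 11*q + 24)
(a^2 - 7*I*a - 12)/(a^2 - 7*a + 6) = (a^2 - 7*I*a - 12)/(a^2 - 7*a + 6)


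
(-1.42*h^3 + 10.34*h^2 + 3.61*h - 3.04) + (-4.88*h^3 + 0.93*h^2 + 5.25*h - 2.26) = -6.3*h^3 + 11.27*h^2 + 8.86*h - 5.3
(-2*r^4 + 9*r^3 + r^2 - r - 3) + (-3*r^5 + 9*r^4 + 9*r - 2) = -3*r^5 + 7*r^4 + 9*r^3 + r^2 + 8*r - 5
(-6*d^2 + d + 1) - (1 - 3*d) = -6*d^2 + 4*d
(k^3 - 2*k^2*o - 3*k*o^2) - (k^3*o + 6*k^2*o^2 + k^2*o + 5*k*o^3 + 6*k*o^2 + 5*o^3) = -k^3*o + k^3 - 6*k^2*o^2 - 3*k^2*o - 5*k*o^3 - 9*k*o^2 - 5*o^3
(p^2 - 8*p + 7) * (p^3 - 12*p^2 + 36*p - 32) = p^5 - 20*p^4 + 139*p^3 - 404*p^2 + 508*p - 224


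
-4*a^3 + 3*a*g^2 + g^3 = (-a + g)*(2*a + g)^2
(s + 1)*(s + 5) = s^2 + 6*s + 5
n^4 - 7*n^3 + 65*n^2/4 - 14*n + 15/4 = (n - 3)*(n - 5/2)*(n - 1)*(n - 1/2)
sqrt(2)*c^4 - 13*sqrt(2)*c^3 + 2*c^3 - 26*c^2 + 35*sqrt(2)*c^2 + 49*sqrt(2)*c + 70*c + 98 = (c - 7)^2*(c + sqrt(2))*(sqrt(2)*c + sqrt(2))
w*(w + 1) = w^2 + w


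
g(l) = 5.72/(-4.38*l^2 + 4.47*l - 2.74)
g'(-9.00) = -0.00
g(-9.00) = -0.01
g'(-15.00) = -0.00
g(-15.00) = -0.01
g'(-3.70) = -0.03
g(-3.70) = -0.07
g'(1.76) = 0.88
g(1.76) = -0.68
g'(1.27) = 2.23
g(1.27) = -1.39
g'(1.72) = 0.94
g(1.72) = -0.71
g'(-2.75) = -0.07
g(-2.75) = -0.12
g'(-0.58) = -1.18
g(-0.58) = -0.84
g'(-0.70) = -0.94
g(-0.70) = -0.71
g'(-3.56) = -0.04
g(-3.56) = -0.08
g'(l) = 5.72*(8.76*l - 4.47)/(-4.38*l^2 + 4.47*l - 2.74)^2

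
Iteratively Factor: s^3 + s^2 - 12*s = (s - 3)*(s^2 + 4*s) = s*(s - 3)*(s + 4)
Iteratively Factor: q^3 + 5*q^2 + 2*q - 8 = (q + 2)*(q^2 + 3*q - 4) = (q + 2)*(q + 4)*(q - 1)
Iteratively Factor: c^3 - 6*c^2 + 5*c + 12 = (c + 1)*(c^2 - 7*c + 12) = (c - 3)*(c + 1)*(c - 4)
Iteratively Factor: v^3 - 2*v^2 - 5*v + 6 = (v - 3)*(v^2 + v - 2) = (v - 3)*(v - 1)*(v + 2)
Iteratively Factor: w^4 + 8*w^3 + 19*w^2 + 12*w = (w + 3)*(w^3 + 5*w^2 + 4*w) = w*(w + 3)*(w^2 + 5*w + 4) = w*(w + 1)*(w + 3)*(w + 4)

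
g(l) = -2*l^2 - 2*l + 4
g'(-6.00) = 22.00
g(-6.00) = -56.00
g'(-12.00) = 46.00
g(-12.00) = -260.00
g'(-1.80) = 5.20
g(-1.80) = 1.12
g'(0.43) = -3.72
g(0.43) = 2.77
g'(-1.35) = 3.40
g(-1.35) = 3.06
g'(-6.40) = 23.60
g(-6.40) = -65.12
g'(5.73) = -24.92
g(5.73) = -73.13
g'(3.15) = -14.60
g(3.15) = -22.14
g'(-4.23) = 14.92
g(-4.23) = -23.33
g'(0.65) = -4.60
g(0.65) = 1.86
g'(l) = -4*l - 2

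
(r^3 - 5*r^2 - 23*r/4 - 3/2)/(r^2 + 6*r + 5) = (4*r^3 - 20*r^2 - 23*r - 6)/(4*(r^2 + 6*r + 5))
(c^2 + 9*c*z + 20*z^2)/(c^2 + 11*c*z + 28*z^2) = (c + 5*z)/(c + 7*z)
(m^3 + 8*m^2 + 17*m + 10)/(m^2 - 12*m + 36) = (m^3 + 8*m^2 + 17*m + 10)/(m^2 - 12*m + 36)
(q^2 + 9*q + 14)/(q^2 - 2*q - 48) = (q^2 + 9*q + 14)/(q^2 - 2*q - 48)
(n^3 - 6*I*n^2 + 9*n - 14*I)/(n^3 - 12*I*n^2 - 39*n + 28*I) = (n + 2*I)/(n - 4*I)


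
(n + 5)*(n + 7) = n^2 + 12*n + 35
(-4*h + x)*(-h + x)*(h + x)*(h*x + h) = 4*h^4*x + 4*h^4 - h^3*x^2 - h^3*x - 4*h^2*x^3 - 4*h^2*x^2 + h*x^4 + h*x^3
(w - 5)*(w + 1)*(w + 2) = w^3 - 2*w^2 - 13*w - 10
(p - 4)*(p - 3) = p^2 - 7*p + 12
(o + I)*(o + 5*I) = o^2 + 6*I*o - 5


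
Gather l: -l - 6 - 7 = -l - 13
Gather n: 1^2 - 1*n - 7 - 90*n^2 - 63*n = -90*n^2 - 64*n - 6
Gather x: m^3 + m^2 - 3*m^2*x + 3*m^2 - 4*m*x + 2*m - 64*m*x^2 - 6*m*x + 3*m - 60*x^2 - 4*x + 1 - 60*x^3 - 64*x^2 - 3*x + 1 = m^3 + 4*m^2 + 5*m - 60*x^3 + x^2*(-64*m - 124) + x*(-3*m^2 - 10*m - 7) + 2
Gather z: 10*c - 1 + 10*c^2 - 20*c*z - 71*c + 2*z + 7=10*c^2 - 61*c + z*(2 - 20*c) + 6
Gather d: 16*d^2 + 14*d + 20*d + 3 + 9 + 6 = 16*d^2 + 34*d + 18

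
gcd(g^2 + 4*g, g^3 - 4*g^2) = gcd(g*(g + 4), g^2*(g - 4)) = g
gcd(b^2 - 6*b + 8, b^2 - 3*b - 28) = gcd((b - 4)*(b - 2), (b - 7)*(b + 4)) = 1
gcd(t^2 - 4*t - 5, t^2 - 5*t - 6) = t + 1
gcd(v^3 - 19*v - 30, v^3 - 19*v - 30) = v^3 - 19*v - 30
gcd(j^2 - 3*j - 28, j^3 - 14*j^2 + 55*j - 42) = j - 7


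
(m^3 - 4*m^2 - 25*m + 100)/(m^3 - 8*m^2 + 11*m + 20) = (m + 5)/(m + 1)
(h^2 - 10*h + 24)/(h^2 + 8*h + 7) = (h^2 - 10*h + 24)/(h^2 + 8*h + 7)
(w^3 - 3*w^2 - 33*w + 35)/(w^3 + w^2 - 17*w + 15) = (w - 7)/(w - 3)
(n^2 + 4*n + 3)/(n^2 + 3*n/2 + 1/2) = 2*(n + 3)/(2*n + 1)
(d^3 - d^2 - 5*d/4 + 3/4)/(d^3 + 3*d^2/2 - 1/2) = (d - 3/2)/(d + 1)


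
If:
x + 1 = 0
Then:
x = -1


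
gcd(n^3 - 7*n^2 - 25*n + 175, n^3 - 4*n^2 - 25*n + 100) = n^2 - 25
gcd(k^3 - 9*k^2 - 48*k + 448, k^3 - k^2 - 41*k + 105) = k + 7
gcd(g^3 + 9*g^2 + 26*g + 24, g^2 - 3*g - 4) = 1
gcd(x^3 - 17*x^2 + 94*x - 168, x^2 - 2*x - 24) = x - 6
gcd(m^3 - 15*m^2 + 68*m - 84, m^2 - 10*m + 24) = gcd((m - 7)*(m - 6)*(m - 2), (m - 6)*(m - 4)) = m - 6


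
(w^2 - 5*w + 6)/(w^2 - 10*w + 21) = (w - 2)/(w - 7)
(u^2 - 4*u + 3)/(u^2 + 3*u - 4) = (u - 3)/(u + 4)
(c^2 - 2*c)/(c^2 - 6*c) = (c - 2)/(c - 6)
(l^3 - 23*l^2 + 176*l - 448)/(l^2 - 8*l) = l - 15 + 56/l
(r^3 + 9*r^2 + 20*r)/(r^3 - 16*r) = (r + 5)/(r - 4)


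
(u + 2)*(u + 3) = u^2 + 5*u + 6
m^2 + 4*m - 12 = (m - 2)*(m + 6)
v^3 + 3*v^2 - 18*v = v*(v - 3)*(v + 6)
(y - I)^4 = y^4 - 4*I*y^3 - 6*y^2 + 4*I*y + 1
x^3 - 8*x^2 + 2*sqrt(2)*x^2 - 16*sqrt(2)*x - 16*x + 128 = (x - 8)*(x - 2*sqrt(2))*(x + 4*sqrt(2))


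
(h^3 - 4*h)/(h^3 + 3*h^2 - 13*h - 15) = h*(h^2 - 4)/(h^3 + 3*h^2 - 13*h - 15)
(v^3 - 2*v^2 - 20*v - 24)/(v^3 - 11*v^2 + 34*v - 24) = (v^2 + 4*v + 4)/(v^2 - 5*v + 4)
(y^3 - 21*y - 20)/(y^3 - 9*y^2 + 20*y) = (y^2 + 5*y + 4)/(y*(y - 4))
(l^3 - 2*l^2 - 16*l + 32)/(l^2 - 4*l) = l + 2 - 8/l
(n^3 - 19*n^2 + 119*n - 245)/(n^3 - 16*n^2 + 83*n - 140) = (n - 7)/(n - 4)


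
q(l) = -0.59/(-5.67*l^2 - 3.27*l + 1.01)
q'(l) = -0.59*(11.34*l + 3.27)/(-5.67*l^2 - 3.27*l + 1.01)^2 = (-6.6906*l - 1.9293)/(5.67*l^2 + 3.27*l - 1.01)^2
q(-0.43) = -0.43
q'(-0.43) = 0.51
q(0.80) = 0.11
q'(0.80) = -0.27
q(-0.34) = -0.40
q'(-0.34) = 0.16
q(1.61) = 0.03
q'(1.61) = -0.04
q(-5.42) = 0.00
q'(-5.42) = 0.00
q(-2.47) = 0.02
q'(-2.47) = 0.02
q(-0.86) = 1.59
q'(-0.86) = 27.74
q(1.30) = 0.05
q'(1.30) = -0.06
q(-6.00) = 0.00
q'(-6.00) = 0.00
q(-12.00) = 0.00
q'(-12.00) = 0.00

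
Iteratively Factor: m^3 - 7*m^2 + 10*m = (m - 2)*(m^2 - 5*m) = m*(m - 2)*(m - 5)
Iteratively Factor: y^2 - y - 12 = (y - 4)*(y + 3)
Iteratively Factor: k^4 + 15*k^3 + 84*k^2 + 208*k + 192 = (k + 4)*(k^3 + 11*k^2 + 40*k + 48) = (k + 4)^2*(k^2 + 7*k + 12) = (k + 3)*(k + 4)^2*(k + 4)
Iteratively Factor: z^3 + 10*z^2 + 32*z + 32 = (z + 4)*(z^2 + 6*z + 8) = (z + 4)^2*(z + 2)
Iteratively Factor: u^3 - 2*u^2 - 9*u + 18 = (u - 3)*(u^2 + u - 6) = (u - 3)*(u + 3)*(u - 2)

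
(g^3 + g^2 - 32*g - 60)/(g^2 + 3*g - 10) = (g^2 - 4*g - 12)/(g - 2)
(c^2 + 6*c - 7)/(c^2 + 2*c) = (c^2 + 6*c - 7)/(c*(c + 2))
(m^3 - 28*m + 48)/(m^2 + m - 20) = (m^2 + 4*m - 12)/(m + 5)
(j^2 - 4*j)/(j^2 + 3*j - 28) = j/(j + 7)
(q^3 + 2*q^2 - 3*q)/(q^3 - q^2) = (q + 3)/q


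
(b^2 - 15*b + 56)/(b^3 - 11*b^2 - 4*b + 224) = 1/(b + 4)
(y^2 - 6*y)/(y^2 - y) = (y - 6)/(y - 1)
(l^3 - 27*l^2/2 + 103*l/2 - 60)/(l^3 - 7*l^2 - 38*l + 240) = (l^2 - 11*l/2 + 15/2)/(l^2 + l - 30)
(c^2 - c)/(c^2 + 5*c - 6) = c/(c + 6)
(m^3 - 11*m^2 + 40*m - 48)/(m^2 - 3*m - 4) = (m^2 - 7*m + 12)/(m + 1)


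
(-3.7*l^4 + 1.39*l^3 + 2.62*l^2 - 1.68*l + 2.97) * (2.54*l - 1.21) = -9.398*l^5 + 8.0076*l^4 + 4.9729*l^3 - 7.4374*l^2 + 9.5766*l - 3.5937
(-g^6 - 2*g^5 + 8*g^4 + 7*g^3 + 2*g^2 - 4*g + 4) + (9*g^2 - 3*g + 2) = -g^6 - 2*g^5 + 8*g^4 + 7*g^3 + 11*g^2 - 7*g + 6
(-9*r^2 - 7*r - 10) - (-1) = -9*r^2 - 7*r - 9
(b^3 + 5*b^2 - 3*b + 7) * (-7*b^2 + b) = -7*b^5 - 34*b^4 + 26*b^3 - 52*b^2 + 7*b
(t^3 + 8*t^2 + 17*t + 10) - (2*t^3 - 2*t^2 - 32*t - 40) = -t^3 + 10*t^2 + 49*t + 50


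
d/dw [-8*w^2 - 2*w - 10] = -16*w - 2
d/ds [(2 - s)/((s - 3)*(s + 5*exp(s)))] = ((s - 3)*(s - 2)*(5*exp(s) + 1) - (s - 3)*(s + 5*exp(s)) + (s - 2)*(s + 5*exp(s)))/((s - 3)^2*(s + 5*exp(s))^2)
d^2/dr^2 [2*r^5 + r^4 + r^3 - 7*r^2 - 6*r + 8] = 40*r^3 + 12*r^2 + 6*r - 14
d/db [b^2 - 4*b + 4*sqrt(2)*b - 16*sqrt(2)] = 2*b - 4 + 4*sqrt(2)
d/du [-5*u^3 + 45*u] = 45 - 15*u^2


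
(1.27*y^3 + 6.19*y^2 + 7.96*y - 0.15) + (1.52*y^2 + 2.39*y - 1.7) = 1.27*y^3 + 7.71*y^2 + 10.35*y - 1.85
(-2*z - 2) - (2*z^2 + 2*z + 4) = -2*z^2 - 4*z - 6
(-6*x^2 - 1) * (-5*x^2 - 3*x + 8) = 30*x^4 + 18*x^3 - 43*x^2 + 3*x - 8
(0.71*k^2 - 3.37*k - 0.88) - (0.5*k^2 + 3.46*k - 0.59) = 0.21*k^2 - 6.83*k - 0.29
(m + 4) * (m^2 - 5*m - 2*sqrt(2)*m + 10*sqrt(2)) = m^3 - 2*sqrt(2)*m^2 - m^2 - 20*m + 2*sqrt(2)*m + 40*sqrt(2)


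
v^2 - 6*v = v*(v - 6)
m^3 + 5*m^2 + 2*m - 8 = (m - 1)*(m + 2)*(m + 4)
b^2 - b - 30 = (b - 6)*(b + 5)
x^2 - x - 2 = (x - 2)*(x + 1)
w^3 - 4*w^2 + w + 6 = (w - 3)*(w - 2)*(w + 1)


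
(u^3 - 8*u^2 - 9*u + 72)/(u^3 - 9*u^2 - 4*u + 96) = (u - 3)/(u - 4)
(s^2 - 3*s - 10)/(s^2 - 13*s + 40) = (s + 2)/(s - 8)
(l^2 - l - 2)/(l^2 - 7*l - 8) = (l - 2)/(l - 8)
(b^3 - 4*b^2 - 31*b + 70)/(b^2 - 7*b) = b + 3 - 10/b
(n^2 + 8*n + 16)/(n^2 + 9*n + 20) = (n + 4)/(n + 5)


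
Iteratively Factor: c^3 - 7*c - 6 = (c + 2)*(c^2 - 2*c - 3) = (c - 3)*(c + 2)*(c + 1)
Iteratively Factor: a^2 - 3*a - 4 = (a + 1)*(a - 4)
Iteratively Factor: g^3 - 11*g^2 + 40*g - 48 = (g - 4)*(g^2 - 7*g + 12) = (g - 4)^2*(g - 3)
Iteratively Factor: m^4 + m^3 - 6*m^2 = (m)*(m^3 + m^2 - 6*m) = m*(m - 2)*(m^2 + 3*m) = m^2*(m - 2)*(m + 3)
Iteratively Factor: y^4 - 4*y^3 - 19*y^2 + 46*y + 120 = (y - 5)*(y^3 + y^2 - 14*y - 24) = (y - 5)*(y + 3)*(y^2 - 2*y - 8) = (y - 5)*(y - 4)*(y + 3)*(y + 2)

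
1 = 1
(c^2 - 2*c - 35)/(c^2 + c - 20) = (c - 7)/(c - 4)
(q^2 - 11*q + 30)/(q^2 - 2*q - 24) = (q - 5)/(q + 4)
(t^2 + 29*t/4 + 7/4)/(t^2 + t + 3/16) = 4*(t + 7)/(4*t + 3)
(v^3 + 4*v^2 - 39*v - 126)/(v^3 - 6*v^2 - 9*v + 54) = (v + 7)/(v - 3)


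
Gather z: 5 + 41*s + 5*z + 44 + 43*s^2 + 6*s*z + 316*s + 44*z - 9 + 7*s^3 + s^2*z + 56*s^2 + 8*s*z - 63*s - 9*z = 7*s^3 + 99*s^2 + 294*s + z*(s^2 + 14*s + 40) + 40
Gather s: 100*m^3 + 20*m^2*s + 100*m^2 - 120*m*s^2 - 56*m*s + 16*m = 100*m^3 + 100*m^2 - 120*m*s^2 + 16*m + s*(20*m^2 - 56*m)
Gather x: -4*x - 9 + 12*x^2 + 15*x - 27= 12*x^2 + 11*x - 36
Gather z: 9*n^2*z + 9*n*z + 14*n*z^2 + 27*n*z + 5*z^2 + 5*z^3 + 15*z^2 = 5*z^3 + z^2*(14*n + 20) + z*(9*n^2 + 36*n)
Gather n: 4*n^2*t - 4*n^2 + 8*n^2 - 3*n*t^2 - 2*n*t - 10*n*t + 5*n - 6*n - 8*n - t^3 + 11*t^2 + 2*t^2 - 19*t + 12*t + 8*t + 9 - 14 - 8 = n^2*(4*t + 4) + n*(-3*t^2 - 12*t - 9) - t^3 + 13*t^2 + t - 13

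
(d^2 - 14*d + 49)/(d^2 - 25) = (d^2 - 14*d + 49)/(d^2 - 25)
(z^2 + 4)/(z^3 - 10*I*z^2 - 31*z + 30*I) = (z + 2*I)/(z^2 - 8*I*z - 15)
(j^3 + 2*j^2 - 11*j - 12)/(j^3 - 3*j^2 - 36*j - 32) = (j - 3)/(j - 8)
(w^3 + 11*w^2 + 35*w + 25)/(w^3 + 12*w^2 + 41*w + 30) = (w + 5)/(w + 6)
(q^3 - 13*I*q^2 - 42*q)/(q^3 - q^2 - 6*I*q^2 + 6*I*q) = (q - 7*I)/(q - 1)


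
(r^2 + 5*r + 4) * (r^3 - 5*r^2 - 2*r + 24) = r^5 - 23*r^3 - 6*r^2 + 112*r + 96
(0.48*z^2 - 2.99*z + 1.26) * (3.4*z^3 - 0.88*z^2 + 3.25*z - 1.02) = 1.632*z^5 - 10.5884*z^4 + 8.4752*z^3 - 11.3159*z^2 + 7.1448*z - 1.2852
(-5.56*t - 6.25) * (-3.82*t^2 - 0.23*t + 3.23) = 21.2392*t^3 + 25.1538*t^2 - 16.5213*t - 20.1875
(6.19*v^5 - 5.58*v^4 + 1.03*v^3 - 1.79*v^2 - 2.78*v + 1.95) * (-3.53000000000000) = -21.8507*v^5 + 19.6974*v^4 - 3.6359*v^3 + 6.3187*v^2 + 9.8134*v - 6.8835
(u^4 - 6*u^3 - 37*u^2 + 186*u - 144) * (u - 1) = u^5 - 7*u^4 - 31*u^3 + 223*u^2 - 330*u + 144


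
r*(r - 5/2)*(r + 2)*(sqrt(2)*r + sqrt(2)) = sqrt(2)*r^4 + sqrt(2)*r^3/2 - 11*sqrt(2)*r^2/2 - 5*sqrt(2)*r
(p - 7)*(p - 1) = p^2 - 8*p + 7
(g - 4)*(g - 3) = g^2 - 7*g + 12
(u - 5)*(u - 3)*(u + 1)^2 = u^4 - 6*u^3 + 22*u + 15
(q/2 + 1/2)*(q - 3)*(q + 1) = q^3/2 - q^2/2 - 5*q/2 - 3/2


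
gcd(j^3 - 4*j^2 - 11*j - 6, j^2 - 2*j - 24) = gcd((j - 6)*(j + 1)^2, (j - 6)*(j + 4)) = j - 6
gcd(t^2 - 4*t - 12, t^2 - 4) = t + 2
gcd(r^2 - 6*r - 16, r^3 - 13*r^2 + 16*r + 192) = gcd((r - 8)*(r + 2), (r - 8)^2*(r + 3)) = r - 8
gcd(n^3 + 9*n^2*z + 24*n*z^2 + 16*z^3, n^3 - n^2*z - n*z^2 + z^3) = n + z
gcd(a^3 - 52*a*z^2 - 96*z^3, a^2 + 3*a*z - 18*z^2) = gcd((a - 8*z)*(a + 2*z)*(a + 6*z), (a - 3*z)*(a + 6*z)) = a + 6*z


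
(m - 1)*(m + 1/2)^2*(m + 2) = m^4 + 2*m^3 - 3*m^2/4 - 7*m/4 - 1/2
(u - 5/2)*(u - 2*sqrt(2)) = u^2 - 2*sqrt(2)*u - 5*u/2 + 5*sqrt(2)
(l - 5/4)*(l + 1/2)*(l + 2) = l^3 + 5*l^2/4 - 17*l/8 - 5/4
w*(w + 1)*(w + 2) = w^3 + 3*w^2 + 2*w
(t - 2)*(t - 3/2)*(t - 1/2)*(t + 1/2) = t^4 - 7*t^3/2 + 11*t^2/4 + 7*t/8 - 3/4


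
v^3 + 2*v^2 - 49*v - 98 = (v - 7)*(v + 2)*(v + 7)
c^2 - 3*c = c*(c - 3)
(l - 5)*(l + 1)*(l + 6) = l^3 + 2*l^2 - 29*l - 30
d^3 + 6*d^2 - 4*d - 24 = (d - 2)*(d + 2)*(d + 6)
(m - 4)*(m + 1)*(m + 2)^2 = m^4 + m^3 - 12*m^2 - 28*m - 16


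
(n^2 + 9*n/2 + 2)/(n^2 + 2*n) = (n^2 + 9*n/2 + 2)/(n*(n + 2))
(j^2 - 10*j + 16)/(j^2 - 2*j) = (j - 8)/j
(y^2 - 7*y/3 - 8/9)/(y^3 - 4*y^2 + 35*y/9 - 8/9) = (3*y + 1)/(3*y^2 - 4*y + 1)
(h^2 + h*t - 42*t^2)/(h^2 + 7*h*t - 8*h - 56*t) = (h - 6*t)/(h - 8)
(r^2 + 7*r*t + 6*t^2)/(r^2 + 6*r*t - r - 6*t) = (r + t)/(r - 1)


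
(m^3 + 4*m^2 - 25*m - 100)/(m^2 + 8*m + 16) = (m^2 - 25)/(m + 4)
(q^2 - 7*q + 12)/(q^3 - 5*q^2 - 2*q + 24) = 1/(q + 2)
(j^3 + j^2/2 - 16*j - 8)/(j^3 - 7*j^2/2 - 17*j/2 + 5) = (2*j^3 + j^2 - 32*j - 16)/(2*j^3 - 7*j^2 - 17*j + 10)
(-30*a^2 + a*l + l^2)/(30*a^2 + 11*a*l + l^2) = (-5*a + l)/(5*a + l)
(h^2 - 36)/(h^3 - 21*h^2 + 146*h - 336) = (h + 6)/(h^2 - 15*h + 56)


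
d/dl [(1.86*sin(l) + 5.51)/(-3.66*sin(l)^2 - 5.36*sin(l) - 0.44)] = (6.8076*sin(l)^2 + 40.3332*sin(l) + 28.7152)*cos(l)/(13.3956*sin(l)^4 + 39.2352*sin(l)^3 + 31.9504*sin(l)^2 + 4.7168*sin(l) + 0.1936)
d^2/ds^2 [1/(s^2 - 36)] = 6*(s^2 + 12)/(s^2 - 36)^3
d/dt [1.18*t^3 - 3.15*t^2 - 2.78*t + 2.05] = 3.54*t^2 - 6.3*t - 2.78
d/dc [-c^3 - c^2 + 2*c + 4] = -3*c^2 - 2*c + 2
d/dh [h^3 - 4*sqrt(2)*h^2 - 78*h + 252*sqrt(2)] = 3*h^2 - 8*sqrt(2)*h - 78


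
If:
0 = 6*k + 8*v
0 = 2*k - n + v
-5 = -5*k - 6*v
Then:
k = 10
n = 25/2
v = -15/2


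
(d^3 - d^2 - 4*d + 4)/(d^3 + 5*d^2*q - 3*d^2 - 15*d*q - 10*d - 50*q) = (d^2 - 3*d + 2)/(d^2 + 5*d*q - 5*d - 25*q)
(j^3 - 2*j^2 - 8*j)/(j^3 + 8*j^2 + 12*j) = (j - 4)/(j + 6)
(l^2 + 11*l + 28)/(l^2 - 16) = (l + 7)/(l - 4)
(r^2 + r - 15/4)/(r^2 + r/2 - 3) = (r + 5/2)/(r + 2)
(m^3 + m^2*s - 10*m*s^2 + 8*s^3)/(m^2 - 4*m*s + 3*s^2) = (-m^2 - 2*m*s + 8*s^2)/(-m + 3*s)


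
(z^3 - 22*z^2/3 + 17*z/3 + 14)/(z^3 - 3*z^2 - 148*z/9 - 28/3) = 3*(3*z^2 - 4*z - 7)/(9*z^2 + 27*z + 14)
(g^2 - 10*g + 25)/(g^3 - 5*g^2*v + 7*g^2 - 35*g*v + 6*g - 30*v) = (g^2 - 10*g + 25)/(g^3 - 5*g^2*v + 7*g^2 - 35*g*v + 6*g - 30*v)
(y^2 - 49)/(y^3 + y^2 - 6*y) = (y^2 - 49)/(y*(y^2 + y - 6))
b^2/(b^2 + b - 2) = b^2/(b^2 + b - 2)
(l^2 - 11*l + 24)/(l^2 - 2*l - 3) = (l - 8)/(l + 1)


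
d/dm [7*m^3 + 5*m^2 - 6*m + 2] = 21*m^2 + 10*m - 6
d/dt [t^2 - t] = 2*t - 1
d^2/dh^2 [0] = 0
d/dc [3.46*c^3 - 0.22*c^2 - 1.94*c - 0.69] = 10.38*c^2 - 0.44*c - 1.94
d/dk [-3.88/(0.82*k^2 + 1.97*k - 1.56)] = (6.3632*k + 7.6436)/(0.82*k^2 + 1.97*k - 1.56)^2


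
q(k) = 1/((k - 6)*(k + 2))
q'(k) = -1/((k - 6)*(k + 2)^2) - 1/((k - 6)^2*(k + 2))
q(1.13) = -0.07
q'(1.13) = 0.01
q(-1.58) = -0.31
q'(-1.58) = 0.71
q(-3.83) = 0.06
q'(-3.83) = 0.04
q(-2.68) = 0.17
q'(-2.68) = 0.27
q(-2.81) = 0.14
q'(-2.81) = 0.19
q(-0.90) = -0.13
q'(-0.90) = 0.10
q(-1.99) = -12.52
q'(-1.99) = 1250.00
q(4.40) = -0.10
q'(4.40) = -0.05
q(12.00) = 0.01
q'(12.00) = 0.00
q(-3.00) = 0.11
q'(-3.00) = 0.12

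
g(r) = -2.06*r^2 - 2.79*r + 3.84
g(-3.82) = -15.56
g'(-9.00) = 34.29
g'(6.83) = -30.93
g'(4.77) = -22.44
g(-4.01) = -18.10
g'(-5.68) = 20.61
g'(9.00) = -39.87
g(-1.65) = 2.84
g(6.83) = -111.31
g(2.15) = -11.68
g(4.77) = -56.34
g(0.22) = 3.13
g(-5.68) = -46.77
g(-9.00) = -137.91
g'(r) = -4.12*r - 2.79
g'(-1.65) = 4.01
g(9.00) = -188.13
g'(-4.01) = 13.73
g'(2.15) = -11.65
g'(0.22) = -3.70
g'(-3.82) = 12.95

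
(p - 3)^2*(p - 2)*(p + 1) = p^4 - 7*p^3 + 13*p^2 + 3*p - 18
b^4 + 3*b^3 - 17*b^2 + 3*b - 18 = (b - 3)*(b + 6)*(b - I)*(b + I)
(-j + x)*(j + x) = -j^2 + x^2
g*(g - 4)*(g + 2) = g^3 - 2*g^2 - 8*g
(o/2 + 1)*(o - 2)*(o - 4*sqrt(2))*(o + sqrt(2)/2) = o^4/2 - 7*sqrt(2)*o^3/4 - 4*o^2 + 7*sqrt(2)*o + 8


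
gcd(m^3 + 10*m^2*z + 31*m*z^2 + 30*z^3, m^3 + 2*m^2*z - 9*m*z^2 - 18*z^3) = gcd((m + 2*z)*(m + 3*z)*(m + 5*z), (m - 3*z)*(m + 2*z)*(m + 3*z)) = m^2 + 5*m*z + 6*z^2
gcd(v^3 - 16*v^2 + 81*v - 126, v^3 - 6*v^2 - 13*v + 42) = v - 7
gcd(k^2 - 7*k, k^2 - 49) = k - 7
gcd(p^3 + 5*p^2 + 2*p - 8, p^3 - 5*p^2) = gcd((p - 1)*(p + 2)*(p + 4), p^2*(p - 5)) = 1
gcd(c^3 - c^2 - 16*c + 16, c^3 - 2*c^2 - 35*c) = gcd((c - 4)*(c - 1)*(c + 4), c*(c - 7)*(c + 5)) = 1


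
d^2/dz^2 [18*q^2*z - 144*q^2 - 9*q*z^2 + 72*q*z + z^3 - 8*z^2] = -18*q + 6*z - 16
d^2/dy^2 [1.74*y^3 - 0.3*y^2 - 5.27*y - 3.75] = 10.44*y - 0.6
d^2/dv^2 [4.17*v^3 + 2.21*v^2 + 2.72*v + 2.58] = 25.02*v + 4.42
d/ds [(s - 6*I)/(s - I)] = 5*I/(s - I)^2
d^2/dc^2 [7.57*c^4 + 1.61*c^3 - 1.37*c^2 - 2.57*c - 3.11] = 90.84*c^2 + 9.66*c - 2.74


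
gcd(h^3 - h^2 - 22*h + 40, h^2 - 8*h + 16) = h - 4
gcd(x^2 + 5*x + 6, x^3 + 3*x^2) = x + 3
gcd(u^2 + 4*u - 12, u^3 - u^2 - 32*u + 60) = u^2 + 4*u - 12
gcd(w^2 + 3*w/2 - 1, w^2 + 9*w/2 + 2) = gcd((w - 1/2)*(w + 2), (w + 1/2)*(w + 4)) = 1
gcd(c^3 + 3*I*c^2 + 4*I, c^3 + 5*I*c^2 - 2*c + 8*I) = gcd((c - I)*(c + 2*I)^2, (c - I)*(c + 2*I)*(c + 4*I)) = c^2 + I*c + 2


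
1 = 1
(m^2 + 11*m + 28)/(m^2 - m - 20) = (m + 7)/(m - 5)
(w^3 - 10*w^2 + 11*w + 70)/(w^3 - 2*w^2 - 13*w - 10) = (w - 7)/(w + 1)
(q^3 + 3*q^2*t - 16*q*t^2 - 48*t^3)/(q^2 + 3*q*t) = q - 16*t^2/q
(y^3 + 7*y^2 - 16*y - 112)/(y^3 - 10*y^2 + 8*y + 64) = (y^2 + 11*y + 28)/(y^2 - 6*y - 16)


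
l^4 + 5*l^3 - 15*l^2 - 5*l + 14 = (l - 2)*(l - 1)*(l + 1)*(l + 7)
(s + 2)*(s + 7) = s^2 + 9*s + 14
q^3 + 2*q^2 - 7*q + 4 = (q - 1)^2*(q + 4)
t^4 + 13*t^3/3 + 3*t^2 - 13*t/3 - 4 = (t - 1)*(t + 1)*(t + 4/3)*(t + 3)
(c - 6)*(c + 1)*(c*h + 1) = c^3*h - 5*c^2*h + c^2 - 6*c*h - 5*c - 6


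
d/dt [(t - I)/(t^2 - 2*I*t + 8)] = (t^2 - 2*I*t - 2*(t - I)^2 + 8)/(t^2 - 2*I*t + 8)^2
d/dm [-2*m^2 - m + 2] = -4*m - 1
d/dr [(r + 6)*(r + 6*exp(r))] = r + (r + 6)*(6*exp(r) + 1) + 6*exp(r)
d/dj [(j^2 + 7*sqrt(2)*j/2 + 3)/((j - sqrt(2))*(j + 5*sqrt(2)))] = (sqrt(2)*j^2 - 52*j - 94*sqrt(2))/(2*(j^4 + 8*sqrt(2)*j^3 + 12*j^2 - 80*sqrt(2)*j + 100))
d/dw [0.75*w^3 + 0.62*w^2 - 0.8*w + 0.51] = 2.25*w^2 + 1.24*w - 0.8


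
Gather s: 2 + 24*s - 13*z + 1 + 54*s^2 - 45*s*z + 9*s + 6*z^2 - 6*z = 54*s^2 + s*(33 - 45*z) + 6*z^2 - 19*z + 3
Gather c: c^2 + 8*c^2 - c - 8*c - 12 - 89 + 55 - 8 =9*c^2 - 9*c - 54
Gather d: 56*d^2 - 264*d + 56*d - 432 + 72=56*d^2 - 208*d - 360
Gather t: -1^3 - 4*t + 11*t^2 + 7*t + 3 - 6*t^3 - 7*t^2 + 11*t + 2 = -6*t^3 + 4*t^2 + 14*t + 4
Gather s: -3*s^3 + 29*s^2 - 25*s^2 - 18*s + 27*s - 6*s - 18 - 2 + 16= -3*s^3 + 4*s^2 + 3*s - 4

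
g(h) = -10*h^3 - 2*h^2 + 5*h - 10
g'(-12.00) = -4267.00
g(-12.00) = 16922.00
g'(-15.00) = -6685.00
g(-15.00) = 33215.00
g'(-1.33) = -42.75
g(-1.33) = 3.34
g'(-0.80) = -11.00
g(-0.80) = -10.16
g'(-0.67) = -5.79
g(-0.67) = -11.24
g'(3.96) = -481.29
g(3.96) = -642.55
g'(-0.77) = -9.71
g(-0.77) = -10.47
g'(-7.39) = -1603.80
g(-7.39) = 3879.66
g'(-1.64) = -69.13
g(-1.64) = 20.53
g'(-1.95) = -101.28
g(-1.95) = 46.79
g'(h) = -30*h^2 - 4*h + 5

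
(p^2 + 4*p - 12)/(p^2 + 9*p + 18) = (p - 2)/(p + 3)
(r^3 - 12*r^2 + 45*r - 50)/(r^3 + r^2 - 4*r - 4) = (r^2 - 10*r + 25)/(r^2 + 3*r + 2)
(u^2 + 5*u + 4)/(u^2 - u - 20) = (u + 1)/(u - 5)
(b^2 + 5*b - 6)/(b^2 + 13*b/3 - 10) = 3*(b - 1)/(3*b - 5)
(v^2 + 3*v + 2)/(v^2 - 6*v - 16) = (v + 1)/(v - 8)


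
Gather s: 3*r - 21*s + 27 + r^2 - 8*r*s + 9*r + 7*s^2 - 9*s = r^2 + 12*r + 7*s^2 + s*(-8*r - 30) + 27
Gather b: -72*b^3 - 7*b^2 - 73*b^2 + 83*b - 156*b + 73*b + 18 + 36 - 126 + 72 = -72*b^3 - 80*b^2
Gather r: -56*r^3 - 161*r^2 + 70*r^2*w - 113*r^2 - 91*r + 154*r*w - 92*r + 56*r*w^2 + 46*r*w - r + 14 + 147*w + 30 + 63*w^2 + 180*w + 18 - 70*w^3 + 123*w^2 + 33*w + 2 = -56*r^3 + r^2*(70*w - 274) + r*(56*w^2 + 200*w - 184) - 70*w^3 + 186*w^2 + 360*w + 64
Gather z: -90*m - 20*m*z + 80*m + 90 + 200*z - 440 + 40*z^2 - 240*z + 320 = -10*m + 40*z^2 + z*(-20*m - 40) - 30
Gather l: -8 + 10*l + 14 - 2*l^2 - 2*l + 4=-2*l^2 + 8*l + 10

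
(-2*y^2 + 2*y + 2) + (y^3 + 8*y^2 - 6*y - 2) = y^3 + 6*y^2 - 4*y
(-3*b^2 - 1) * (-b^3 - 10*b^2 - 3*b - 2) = 3*b^5 + 30*b^4 + 10*b^3 + 16*b^2 + 3*b + 2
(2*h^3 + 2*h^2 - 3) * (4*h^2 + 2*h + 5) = 8*h^5 + 12*h^4 + 14*h^3 - 2*h^2 - 6*h - 15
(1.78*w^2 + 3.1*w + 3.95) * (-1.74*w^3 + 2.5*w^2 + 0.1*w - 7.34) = -3.0972*w^5 - 0.944*w^4 + 1.055*w^3 - 2.8802*w^2 - 22.359*w - 28.993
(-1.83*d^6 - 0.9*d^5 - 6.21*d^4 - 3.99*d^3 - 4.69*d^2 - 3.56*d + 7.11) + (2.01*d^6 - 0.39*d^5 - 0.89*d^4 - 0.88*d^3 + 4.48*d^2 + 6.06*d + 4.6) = 0.18*d^6 - 1.29*d^5 - 7.1*d^4 - 4.87*d^3 - 0.21*d^2 + 2.5*d + 11.71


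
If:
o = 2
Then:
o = 2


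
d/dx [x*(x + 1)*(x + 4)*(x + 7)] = 4*x^3 + 36*x^2 + 78*x + 28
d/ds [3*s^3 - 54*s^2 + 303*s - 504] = 9*s^2 - 108*s + 303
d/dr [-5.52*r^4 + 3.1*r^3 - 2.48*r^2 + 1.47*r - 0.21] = -22.08*r^3 + 9.3*r^2 - 4.96*r + 1.47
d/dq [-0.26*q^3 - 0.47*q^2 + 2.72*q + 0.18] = -0.78*q^2 - 0.94*q + 2.72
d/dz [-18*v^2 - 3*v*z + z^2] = -3*v + 2*z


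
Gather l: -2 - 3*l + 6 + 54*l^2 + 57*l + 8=54*l^2 + 54*l + 12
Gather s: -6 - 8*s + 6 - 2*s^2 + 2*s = -2*s^2 - 6*s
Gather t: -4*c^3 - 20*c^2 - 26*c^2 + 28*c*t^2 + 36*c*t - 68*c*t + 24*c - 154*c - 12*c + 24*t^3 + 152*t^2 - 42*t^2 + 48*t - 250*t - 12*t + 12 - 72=-4*c^3 - 46*c^2 - 142*c + 24*t^3 + t^2*(28*c + 110) + t*(-32*c - 214) - 60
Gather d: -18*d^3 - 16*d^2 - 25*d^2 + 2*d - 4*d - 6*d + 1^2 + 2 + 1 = -18*d^3 - 41*d^2 - 8*d + 4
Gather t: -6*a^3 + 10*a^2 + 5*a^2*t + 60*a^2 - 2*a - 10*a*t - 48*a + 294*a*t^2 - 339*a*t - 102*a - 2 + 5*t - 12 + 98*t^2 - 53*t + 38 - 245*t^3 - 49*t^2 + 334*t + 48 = -6*a^3 + 70*a^2 - 152*a - 245*t^3 + t^2*(294*a + 49) + t*(5*a^2 - 349*a + 286) + 72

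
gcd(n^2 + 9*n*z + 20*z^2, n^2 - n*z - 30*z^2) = n + 5*z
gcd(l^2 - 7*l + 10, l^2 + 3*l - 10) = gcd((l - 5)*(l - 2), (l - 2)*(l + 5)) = l - 2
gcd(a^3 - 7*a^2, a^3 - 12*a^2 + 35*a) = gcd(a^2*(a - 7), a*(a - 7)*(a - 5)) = a^2 - 7*a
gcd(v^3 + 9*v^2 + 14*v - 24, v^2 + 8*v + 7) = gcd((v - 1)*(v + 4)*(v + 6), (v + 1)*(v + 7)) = 1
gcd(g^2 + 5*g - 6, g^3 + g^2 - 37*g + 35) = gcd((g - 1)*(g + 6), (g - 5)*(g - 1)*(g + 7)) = g - 1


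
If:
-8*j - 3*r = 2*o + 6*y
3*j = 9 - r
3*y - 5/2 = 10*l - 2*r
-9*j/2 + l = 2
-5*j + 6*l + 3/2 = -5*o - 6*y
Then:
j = -135/257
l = -187/514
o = 4383/514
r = 2718/257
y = -3819/514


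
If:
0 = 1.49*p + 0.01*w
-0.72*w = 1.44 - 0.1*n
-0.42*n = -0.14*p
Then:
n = 0.00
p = 0.01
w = -2.00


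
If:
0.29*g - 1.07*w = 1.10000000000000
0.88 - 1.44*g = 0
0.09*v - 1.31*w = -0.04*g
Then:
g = 0.61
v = -12.82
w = -0.86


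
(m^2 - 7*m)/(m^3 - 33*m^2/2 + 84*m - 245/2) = 2*m/(2*m^2 - 19*m + 35)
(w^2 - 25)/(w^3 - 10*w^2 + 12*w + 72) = (w^2 - 25)/(w^3 - 10*w^2 + 12*w + 72)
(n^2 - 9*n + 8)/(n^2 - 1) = (n - 8)/(n + 1)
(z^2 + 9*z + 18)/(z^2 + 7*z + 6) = (z + 3)/(z + 1)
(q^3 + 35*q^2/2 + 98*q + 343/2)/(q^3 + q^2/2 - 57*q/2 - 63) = (q^2 + 14*q + 49)/(q^2 - 3*q - 18)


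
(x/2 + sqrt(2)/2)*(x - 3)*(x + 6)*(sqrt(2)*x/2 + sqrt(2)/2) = sqrt(2)*x^4/4 + x^3/2 + sqrt(2)*x^3 - 15*sqrt(2)*x^2/4 + 2*x^2 - 15*x/2 - 9*sqrt(2)*x/2 - 9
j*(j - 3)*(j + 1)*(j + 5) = j^4 + 3*j^3 - 13*j^2 - 15*j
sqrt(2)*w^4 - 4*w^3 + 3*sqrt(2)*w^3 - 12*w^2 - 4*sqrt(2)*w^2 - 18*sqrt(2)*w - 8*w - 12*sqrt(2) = (w + 2)*(w - 3*sqrt(2))*(w + sqrt(2))*(sqrt(2)*w + sqrt(2))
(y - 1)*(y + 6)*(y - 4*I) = y^3 + 5*y^2 - 4*I*y^2 - 6*y - 20*I*y + 24*I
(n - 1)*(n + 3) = n^2 + 2*n - 3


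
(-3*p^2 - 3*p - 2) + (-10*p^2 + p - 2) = -13*p^2 - 2*p - 4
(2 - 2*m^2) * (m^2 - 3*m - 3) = -2*m^4 + 6*m^3 + 8*m^2 - 6*m - 6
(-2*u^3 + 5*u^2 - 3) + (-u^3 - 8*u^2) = -3*u^3 - 3*u^2 - 3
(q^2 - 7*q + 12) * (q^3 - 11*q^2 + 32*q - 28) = q^5 - 18*q^4 + 121*q^3 - 384*q^2 + 580*q - 336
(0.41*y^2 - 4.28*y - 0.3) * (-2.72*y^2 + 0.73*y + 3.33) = -1.1152*y^4 + 11.9409*y^3 - 0.9431*y^2 - 14.4714*y - 0.999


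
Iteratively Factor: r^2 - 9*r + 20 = (r - 4)*(r - 5)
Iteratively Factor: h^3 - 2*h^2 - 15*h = (h - 5)*(h^2 + 3*h) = (h - 5)*(h + 3)*(h)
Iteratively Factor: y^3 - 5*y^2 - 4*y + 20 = (y - 5)*(y^2 - 4) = (y - 5)*(y - 2)*(y + 2)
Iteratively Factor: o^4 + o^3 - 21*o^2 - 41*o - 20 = (o + 1)*(o^3 - 21*o - 20) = (o + 1)^2*(o^2 - o - 20) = (o - 5)*(o + 1)^2*(o + 4)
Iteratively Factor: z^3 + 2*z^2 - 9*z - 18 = (z + 3)*(z^2 - z - 6) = (z - 3)*(z + 3)*(z + 2)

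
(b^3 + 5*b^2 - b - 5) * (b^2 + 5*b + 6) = b^5 + 10*b^4 + 30*b^3 + 20*b^2 - 31*b - 30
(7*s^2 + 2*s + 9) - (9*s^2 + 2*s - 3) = 12 - 2*s^2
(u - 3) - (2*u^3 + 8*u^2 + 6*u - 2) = -2*u^3 - 8*u^2 - 5*u - 1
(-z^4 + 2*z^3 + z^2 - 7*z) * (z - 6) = -z^5 + 8*z^4 - 11*z^3 - 13*z^2 + 42*z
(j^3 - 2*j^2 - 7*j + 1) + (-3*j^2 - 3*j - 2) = j^3 - 5*j^2 - 10*j - 1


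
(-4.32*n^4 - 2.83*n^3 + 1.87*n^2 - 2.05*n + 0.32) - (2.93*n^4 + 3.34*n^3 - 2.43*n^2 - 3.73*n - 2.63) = -7.25*n^4 - 6.17*n^3 + 4.3*n^2 + 1.68*n + 2.95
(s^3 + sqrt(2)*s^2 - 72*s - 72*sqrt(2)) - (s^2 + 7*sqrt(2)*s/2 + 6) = s^3 - s^2 + sqrt(2)*s^2 - 72*s - 7*sqrt(2)*s/2 - 72*sqrt(2) - 6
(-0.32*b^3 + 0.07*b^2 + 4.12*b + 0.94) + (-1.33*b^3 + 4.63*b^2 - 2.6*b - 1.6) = -1.65*b^3 + 4.7*b^2 + 1.52*b - 0.66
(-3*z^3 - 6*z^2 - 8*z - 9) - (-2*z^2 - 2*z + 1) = -3*z^3 - 4*z^2 - 6*z - 10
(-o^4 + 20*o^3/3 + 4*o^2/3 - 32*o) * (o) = -o^5 + 20*o^4/3 + 4*o^3/3 - 32*o^2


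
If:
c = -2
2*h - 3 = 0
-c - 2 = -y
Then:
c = -2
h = 3/2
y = 0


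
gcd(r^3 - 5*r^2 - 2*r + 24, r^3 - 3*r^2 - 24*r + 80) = r - 4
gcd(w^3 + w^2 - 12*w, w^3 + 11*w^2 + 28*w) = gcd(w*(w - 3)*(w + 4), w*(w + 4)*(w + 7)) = w^2 + 4*w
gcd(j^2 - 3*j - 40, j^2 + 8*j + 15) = j + 5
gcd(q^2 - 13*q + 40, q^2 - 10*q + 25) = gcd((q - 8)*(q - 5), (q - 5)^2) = q - 5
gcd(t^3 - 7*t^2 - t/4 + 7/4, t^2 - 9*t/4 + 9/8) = 1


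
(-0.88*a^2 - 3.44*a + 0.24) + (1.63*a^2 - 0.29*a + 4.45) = 0.75*a^2 - 3.73*a + 4.69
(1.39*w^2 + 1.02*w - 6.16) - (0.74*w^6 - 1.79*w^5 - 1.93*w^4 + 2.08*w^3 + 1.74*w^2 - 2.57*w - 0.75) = -0.74*w^6 + 1.79*w^5 + 1.93*w^4 - 2.08*w^3 - 0.35*w^2 + 3.59*w - 5.41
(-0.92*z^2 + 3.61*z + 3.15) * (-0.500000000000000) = 0.46*z^2 - 1.805*z - 1.575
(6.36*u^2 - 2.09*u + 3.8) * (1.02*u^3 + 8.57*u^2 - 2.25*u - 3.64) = 6.4872*u^5 + 52.3734*u^4 - 28.3453*u^3 + 14.1181*u^2 - 0.942399999999999*u - 13.832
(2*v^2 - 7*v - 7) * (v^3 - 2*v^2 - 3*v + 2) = 2*v^5 - 11*v^4 + v^3 + 39*v^2 + 7*v - 14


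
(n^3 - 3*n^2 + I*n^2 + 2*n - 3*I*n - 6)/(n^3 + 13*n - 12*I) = (n^2 + n*(-3 + 2*I) - 6*I)/(n^2 + I*n + 12)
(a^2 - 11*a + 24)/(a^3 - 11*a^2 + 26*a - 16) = (a - 3)/(a^2 - 3*a + 2)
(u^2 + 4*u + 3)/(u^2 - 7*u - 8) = (u + 3)/(u - 8)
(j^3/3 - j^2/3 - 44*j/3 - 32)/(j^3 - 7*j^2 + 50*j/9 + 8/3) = 3*(j^3 - j^2 - 44*j - 96)/(9*j^3 - 63*j^2 + 50*j + 24)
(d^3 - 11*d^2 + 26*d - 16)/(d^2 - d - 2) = (d^2 - 9*d + 8)/(d + 1)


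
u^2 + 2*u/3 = u*(u + 2/3)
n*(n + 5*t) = n^2 + 5*n*t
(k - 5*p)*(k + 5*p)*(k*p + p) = k^3*p + k^2*p - 25*k*p^3 - 25*p^3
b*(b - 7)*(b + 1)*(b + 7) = b^4 + b^3 - 49*b^2 - 49*b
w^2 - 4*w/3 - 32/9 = (w - 8/3)*(w + 4/3)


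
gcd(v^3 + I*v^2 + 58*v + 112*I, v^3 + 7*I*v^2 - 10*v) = v + 2*I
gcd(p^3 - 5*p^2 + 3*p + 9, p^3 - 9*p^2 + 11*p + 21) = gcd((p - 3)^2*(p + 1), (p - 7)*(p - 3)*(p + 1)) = p^2 - 2*p - 3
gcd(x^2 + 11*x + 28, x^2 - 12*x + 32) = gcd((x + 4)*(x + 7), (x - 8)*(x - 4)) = 1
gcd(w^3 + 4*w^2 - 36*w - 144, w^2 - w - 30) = w - 6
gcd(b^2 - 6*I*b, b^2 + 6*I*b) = b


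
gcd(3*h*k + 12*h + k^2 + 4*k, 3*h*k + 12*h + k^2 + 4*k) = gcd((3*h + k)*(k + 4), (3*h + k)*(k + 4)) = 3*h*k + 12*h + k^2 + 4*k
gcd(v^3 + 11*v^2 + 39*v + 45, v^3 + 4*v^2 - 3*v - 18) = v^2 + 6*v + 9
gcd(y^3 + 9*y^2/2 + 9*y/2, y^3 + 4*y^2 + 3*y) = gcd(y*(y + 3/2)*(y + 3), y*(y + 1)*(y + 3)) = y^2 + 3*y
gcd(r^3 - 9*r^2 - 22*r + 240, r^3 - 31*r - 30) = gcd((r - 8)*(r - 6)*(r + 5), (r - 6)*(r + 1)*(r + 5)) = r^2 - r - 30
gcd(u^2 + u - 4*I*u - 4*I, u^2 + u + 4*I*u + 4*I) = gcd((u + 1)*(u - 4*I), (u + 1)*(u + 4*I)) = u + 1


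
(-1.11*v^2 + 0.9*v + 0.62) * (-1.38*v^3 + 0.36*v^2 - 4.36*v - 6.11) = 1.5318*v^5 - 1.6416*v^4 + 4.308*v^3 + 3.0813*v^2 - 8.2022*v - 3.7882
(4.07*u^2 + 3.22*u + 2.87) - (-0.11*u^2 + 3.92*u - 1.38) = 4.18*u^2 - 0.7*u + 4.25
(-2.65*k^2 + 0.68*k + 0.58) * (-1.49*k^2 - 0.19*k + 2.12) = 3.9485*k^4 - 0.5097*k^3 - 6.6114*k^2 + 1.3314*k + 1.2296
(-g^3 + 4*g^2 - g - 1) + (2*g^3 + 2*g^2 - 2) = g^3 + 6*g^2 - g - 3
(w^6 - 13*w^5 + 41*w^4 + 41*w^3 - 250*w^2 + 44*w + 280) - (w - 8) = w^6 - 13*w^5 + 41*w^4 + 41*w^3 - 250*w^2 + 43*w + 288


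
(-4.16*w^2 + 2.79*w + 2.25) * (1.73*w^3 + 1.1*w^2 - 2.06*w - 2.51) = -7.1968*w^5 + 0.250699999999999*w^4 + 15.5311*w^3 + 7.1692*w^2 - 11.6379*w - 5.6475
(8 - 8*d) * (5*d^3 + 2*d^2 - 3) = -40*d^4 + 24*d^3 + 16*d^2 + 24*d - 24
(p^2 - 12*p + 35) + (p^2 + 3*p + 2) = 2*p^2 - 9*p + 37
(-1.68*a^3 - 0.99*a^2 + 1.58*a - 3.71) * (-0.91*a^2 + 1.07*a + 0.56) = 1.5288*a^5 - 0.8967*a^4 - 3.4379*a^3 + 4.5123*a^2 - 3.0849*a - 2.0776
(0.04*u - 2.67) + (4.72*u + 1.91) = 4.76*u - 0.76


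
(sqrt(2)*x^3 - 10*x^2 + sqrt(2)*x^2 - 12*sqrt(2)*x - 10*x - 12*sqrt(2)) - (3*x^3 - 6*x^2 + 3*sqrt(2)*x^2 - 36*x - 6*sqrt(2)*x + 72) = -3*x^3 + sqrt(2)*x^3 - 4*x^2 - 2*sqrt(2)*x^2 - 6*sqrt(2)*x + 26*x - 72 - 12*sqrt(2)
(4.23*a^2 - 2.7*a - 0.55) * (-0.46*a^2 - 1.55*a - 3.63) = -1.9458*a^4 - 5.3145*a^3 - 10.9169*a^2 + 10.6535*a + 1.9965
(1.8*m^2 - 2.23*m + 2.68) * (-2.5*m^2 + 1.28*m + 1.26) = -4.5*m^4 + 7.879*m^3 - 7.2864*m^2 + 0.6206*m + 3.3768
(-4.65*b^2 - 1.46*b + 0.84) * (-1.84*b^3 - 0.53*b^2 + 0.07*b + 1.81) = 8.556*b^5 + 5.1509*b^4 - 1.0973*b^3 - 8.9639*b^2 - 2.5838*b + 1.5204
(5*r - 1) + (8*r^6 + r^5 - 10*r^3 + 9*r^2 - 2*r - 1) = 8*r^6 + r^5 - 10*r^3 + 9*r^2 + 3*r - 2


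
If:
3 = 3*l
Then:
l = 1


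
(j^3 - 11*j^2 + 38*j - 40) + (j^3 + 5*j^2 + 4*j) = 2*j^3 - 6*j^2 + 42*j - 40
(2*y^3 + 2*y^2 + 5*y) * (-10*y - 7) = -20*y^4 - 34*y^3 - 64*y^2 - 35*y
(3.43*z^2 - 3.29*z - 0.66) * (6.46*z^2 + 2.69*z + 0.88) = 22.1578*z^4 - 12.0267*z^3 - 10.0953*z^2 - 4.6706*z - 0.5808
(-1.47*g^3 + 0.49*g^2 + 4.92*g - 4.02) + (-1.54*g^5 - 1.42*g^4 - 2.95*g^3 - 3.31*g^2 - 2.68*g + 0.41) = -1.54*g^5 - 1.42*g^4 - 4.42*g^3 - 2.82*g^2 + 2.24*g - 3.61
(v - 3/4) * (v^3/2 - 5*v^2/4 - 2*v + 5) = v^4/2 - 13*v^3/8 - 17*v^2/16 + 13*v/2 - 15/4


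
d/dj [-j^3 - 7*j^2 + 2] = j*(-3*j - 14)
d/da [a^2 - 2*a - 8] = 2*a - 2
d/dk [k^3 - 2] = 3*k^2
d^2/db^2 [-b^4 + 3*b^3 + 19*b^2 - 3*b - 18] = -12*b^2 + 18*b + 38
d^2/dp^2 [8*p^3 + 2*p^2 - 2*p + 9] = 48*p + 4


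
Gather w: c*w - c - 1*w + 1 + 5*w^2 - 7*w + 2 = -c + 5*w^2 + w*(c - 8) + 3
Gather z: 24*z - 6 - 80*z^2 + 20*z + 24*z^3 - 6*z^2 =24*z^3 - 86*z^2 + 44*z - 6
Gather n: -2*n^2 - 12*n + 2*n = -2*n^2 - 10*n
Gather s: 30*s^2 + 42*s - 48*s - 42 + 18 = 30*s^2 - 6*s - 24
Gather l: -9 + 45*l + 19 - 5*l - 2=40*l + 8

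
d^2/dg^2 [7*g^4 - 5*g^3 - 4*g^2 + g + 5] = 84*g^2 - 30*g - 8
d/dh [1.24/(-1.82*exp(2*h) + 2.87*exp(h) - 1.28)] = (4.5136*exp(h) - 3.5588)*exp(h)/(1.82*exp(2*h) - 2.87*exp(h) + 1.28)^2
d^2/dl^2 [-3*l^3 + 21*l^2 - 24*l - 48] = 42 - 18*l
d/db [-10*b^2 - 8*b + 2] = -20*b - 8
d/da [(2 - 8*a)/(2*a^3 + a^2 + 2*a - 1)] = 4*(8*a^3 - a^2 - a + 1)/(4*a^6 + 4*a^5 + 9*a^4 + 2*a^2 - 4*a + 1)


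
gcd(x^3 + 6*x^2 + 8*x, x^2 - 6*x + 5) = 1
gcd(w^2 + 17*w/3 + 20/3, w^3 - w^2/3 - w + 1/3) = 1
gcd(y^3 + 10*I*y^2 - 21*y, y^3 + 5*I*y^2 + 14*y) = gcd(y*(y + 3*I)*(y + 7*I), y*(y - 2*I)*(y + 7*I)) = y^2 + 7*I*y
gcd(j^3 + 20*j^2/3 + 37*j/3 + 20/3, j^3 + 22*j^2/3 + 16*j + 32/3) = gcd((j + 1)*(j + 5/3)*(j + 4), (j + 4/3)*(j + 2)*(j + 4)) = j + 4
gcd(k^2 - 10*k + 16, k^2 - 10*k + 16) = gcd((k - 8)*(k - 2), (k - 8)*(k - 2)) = k^2 - 10*k + 16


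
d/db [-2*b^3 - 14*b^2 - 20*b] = -6*b^2 - 28*b - 20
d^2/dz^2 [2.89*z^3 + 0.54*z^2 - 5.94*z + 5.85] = 17.34*z + 1.08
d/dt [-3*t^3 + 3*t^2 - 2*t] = -9*t^2 + 6*t - 2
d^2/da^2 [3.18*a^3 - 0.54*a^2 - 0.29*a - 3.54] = 19.08*a - 1.08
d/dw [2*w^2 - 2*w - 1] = 4*w - 2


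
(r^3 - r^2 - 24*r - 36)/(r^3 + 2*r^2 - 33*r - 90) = (r + 2)/(r + 5)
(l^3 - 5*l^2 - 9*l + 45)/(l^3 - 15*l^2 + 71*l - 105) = (l + 3)/(l - 7)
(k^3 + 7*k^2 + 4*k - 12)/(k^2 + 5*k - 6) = k + 2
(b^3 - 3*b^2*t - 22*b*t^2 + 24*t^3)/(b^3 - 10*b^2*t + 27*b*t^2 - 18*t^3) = (-b - 4*t)/(-b + 3*t)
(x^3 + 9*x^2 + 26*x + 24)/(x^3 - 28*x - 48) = (x + 3)/(x - 6)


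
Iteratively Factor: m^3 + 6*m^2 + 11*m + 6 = (m + 1)*(m^2 + 5*m + 6) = (m + 1)*(m + 2)*(m + 3)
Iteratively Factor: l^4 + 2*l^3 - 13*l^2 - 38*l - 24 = (l + 1)*(l^3 + l^2 - 14*l - 24) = (l + 1)*(l + 2)*(l^2 - l - 12) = (l + 1)*(l + 2)*(l + 3)*(l - 4)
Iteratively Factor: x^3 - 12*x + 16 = (x - 2)*(x^2 + 2*x - 8) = (x - 2)*(x + 4)*(x - 2)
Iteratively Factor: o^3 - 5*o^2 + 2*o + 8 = (o - 4)*(o^2 - o - 2) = (o - 4)*(o + 1)*(o - 2)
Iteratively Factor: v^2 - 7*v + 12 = (v - 3)*(v - 4)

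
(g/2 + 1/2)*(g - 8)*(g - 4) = g^3/2 - 11*g^2/2 + 10*g + 16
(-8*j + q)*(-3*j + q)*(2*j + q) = 48*j^3 + 2*j^2*q - 9*j*q^2 + q^3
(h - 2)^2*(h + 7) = h^3 + 3*h^2 - 24*h + 28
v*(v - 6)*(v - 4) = v^3 - 10*v^2 + 24*v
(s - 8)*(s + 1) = s^2 - 7*s - 8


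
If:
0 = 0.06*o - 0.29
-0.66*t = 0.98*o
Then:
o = 4.83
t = -7.18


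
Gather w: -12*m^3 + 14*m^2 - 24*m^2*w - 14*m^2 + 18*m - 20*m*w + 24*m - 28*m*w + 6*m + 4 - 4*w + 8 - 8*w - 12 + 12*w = -12*m^3 + 48*m + w*(-24*m^2 - 48*m)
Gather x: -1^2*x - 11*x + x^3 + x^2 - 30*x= x^3 + x^2 - 42*x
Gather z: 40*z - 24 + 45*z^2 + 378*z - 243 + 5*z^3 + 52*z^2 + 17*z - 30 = 5*z^3 + 97*z^2 + 435*z - 297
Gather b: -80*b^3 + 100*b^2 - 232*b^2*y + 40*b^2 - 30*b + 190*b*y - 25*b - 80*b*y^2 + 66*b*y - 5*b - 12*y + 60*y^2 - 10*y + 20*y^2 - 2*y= -80*b^3 + b^2*(140 - 232*y) + b*(-80*y^2 + 256*y - 60) + 80*y^2 - 24*y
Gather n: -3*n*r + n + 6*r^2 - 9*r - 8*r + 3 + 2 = n*(1 - 3*r) + 6*r^2 - 17*r + 5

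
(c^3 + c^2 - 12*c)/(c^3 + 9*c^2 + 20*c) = (c - 3)/(c + 5)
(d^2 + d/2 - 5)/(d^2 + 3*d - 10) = (d + 5/2)/(d + 5)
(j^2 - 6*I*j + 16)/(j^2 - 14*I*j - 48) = (j + 2*I)/(j - 6*I)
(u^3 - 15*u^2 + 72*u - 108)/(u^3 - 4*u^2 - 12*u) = (u^2 - 9*u + 18)/(u*(u + 2))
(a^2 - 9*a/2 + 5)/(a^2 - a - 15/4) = 2*(a - 2)/(2*a + 3)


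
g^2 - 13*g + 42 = (g - 7)*(g - 6)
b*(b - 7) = b^2 - 7*b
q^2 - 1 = (q - 1)*(q + 1)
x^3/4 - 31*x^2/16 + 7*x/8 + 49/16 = (x/4 + 1/4)*(x - 7)*(x - 7/4)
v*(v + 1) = v^2 + v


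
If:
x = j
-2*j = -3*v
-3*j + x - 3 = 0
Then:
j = -3/2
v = -1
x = -3/2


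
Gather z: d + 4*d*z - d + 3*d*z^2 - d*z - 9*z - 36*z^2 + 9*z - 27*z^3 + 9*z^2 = 3*d*z - 27*z^3 + z^2*(3*d - 27)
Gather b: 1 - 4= -3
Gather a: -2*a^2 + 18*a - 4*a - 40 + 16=-2*a^2 + 14*a - 24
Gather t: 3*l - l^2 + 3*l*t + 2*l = -l^2 + 3*l*t + 5*l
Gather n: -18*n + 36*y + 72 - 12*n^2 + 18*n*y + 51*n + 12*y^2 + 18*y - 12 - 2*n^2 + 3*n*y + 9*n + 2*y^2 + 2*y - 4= -14*n^2 + n*(21*y + 42) + 14*y^2 + 56*y + 56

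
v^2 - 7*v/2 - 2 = (v - 4)*(v + 1/2)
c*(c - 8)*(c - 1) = c^3 - 9*c^2 + 8*c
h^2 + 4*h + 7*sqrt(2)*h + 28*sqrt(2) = (h + 4)*(h + 7*sqrt(2))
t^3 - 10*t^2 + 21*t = t*(t - 7)*(t - 3)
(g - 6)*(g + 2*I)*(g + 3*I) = g^3 - 6*g^2 + 5*I*g^2 - 6*g - 30*I*g + 36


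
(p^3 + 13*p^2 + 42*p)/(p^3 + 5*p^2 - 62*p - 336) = p/(p - 8)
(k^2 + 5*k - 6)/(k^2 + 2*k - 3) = (k + 6)/(k + 3)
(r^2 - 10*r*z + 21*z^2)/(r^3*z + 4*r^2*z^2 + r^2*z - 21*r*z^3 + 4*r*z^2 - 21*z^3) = (r - 7*z)/(z*(r^2 + 7*r*z + r + 7*z))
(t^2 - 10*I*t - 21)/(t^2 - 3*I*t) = (t - 7*I)/t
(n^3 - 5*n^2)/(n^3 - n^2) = (n - 5)/(n - 1)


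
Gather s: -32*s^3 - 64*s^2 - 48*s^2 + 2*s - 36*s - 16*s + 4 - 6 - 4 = -32*s^3 - 112*s^2 - 50*s - 6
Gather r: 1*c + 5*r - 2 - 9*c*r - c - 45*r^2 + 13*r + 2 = -45*r^2 + r*(18 - 9*c)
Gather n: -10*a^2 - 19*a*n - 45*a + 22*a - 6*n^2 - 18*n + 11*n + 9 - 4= -10*a^2 - 23*a - 6*n^2 + n*(-19*a - 7) + 5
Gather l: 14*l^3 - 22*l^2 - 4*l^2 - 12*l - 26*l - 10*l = 14*l^3 - 26*l^2 - 48*l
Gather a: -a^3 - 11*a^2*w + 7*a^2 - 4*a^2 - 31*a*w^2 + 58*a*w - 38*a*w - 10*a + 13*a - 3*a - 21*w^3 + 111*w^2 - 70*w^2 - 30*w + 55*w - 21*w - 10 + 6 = -a^3 + a^2*(3 - 11*w) + a*(-31*w^2 + 20*w) - 21*w^3 + 41*w^2 + 4*w - 4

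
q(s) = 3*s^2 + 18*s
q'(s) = 6*s + 18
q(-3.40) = -26.52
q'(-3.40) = -2.40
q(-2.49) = -26.22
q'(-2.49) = 3.06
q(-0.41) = -6.88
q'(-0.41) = 15.54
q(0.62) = 12.31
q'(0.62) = 21.72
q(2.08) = 50.42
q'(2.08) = 30.48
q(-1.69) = -21.85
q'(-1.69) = 7.86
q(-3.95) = -24.29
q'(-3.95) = -5.70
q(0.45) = 8.71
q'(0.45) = 20.70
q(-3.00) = -27.00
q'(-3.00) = 0.00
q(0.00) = 0.00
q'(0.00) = 18.00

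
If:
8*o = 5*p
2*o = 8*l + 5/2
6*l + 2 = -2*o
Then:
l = -9/28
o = -1/28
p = -2/35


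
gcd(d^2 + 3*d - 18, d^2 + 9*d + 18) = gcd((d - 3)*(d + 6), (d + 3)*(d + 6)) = d + 6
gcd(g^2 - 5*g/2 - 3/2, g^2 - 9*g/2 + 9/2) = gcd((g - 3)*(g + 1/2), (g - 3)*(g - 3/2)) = g - 3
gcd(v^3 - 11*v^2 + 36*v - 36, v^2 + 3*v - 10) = v - 2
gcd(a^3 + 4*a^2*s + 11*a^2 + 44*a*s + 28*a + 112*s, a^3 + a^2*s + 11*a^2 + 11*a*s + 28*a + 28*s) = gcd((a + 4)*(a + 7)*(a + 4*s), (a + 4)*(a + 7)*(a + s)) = a^2 + 11*a + 28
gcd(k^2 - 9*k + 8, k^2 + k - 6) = 1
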